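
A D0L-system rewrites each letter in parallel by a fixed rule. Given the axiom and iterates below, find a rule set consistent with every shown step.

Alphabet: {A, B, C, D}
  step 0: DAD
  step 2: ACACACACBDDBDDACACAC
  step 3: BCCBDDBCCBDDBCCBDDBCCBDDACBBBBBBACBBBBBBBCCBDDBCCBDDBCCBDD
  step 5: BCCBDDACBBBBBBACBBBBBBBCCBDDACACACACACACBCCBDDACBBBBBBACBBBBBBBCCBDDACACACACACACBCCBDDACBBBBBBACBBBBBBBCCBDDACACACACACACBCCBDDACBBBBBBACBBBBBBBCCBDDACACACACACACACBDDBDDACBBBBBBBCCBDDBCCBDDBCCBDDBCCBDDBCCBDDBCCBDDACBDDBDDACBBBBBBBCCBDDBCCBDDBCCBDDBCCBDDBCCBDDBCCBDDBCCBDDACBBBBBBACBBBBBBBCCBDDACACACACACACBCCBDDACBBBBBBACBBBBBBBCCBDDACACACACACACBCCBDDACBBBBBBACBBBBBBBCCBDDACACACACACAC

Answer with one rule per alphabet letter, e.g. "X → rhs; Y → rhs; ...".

A->BCC, B->AC, C->BDD, D->BBB

  step 2 ⇒ step 3: ACACACACBDDBDDACACAC ⇒ BCC·BDD·BCC·BDD·BCC·BDD·BCC·BDD·AC·BBB·BBB·AC·BBB·BBB·BCC·BDD·BCC·BDD·BCC·BDD
    A ↦ BCC
    B ↦ AC
    C ↦ BDD
    D ↦ BBB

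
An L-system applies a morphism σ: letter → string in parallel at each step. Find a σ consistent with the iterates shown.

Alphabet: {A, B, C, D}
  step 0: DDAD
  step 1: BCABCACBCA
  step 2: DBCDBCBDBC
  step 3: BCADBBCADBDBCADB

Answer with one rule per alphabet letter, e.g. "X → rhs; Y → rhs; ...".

  step 2 ⇒ step 3: DBCDBCBDBC ⇒ BCA·D·B·BCA·D·B·D·BCA·D·B
    B ↦ D
    C ↦ B
    D ↦ BCA
  step 0 ⇒ step 1: DDAD ⇒ BCA·BCA·C·BCA
    A ↦ C

A->C, B->D, C->B, D->BCA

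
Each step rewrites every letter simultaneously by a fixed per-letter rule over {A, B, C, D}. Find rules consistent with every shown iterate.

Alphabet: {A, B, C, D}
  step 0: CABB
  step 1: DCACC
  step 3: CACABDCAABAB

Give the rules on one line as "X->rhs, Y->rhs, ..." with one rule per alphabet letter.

  step 0 ⇒ step 1: CABB ⇒ D·CA·C·C
    A ↦ CA
    B ↦ C
    C ↦ D
    D ↦ AB  (constrained at step 1)

A->CA, B->C, C->D, D->AB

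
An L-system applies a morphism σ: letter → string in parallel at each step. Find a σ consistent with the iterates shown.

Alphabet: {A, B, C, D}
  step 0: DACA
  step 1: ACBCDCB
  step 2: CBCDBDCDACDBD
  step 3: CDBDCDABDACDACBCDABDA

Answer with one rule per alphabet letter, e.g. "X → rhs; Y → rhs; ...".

A->CB, B->BD, C->CD, D->A

  step 2 ⇒ step 3: CBCDBDCDACDBD ⇒ CD·BD·CD·A·BD·A·CD·A·CB·CD·A·BD·A
    A ↦ CB
    B ↦ BD
    C ↦ CD
    D ↦ A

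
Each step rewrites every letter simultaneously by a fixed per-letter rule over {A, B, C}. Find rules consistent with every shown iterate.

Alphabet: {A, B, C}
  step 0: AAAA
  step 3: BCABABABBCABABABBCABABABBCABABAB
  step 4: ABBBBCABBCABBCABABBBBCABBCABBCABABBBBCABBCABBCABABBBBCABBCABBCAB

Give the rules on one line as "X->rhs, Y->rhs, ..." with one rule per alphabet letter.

  step 3 ⇒ step 4: BCABABABBCABABABBCABABABBCABABAB ⇒ AB·BB·BC·AB·BC·AB·BC·AB·AB·BB·BC·AB·BC·AB·BC·AB·AB·BB·BC·AB·BC·AB·BC·AB·AB·BB·BC·AB·BC·AB·BC·AB
    A ↦ BC
    B ↦ AB
    C ↦ BB

A->BC, B->AB, C->BB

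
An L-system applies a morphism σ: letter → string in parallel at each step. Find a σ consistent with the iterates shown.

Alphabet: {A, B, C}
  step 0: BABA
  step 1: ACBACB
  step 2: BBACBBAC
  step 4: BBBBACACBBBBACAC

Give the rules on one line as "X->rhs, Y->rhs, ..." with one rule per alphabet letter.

  step 1 ⇒ step 2: ACBACB ⇒ B·B·AC·B·B·AC
    A ↦ B
    B ↦ AC
    C ↦ B

A->B, B->AC, C->B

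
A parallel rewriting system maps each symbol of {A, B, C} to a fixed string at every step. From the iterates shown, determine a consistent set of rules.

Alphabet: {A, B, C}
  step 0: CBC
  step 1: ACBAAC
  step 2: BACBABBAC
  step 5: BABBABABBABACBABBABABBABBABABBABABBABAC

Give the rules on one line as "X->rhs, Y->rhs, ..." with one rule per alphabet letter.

A->B, B->BA, C->AC

  step 1 ⇒ step 2: ACBAAC ⇒ B·AC·BA·B·B·AC
    A ↦ B
    B ↦ BA
    C ↦ AC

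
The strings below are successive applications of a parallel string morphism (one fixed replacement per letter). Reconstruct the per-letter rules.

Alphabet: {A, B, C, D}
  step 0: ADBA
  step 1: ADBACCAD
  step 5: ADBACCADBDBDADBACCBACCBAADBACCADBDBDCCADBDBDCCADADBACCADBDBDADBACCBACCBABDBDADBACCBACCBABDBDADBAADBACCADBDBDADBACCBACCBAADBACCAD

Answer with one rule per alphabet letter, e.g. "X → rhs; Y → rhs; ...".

  step 0 ⇒ step 1: ADBA ⇒ AD·BA·CC·AD
    A ↦ AD
    B ↦ CC
    D ↦ BA
    C ↦ BD  (constrained at step 1)

A->AD, B->CC, C->BD, D->BA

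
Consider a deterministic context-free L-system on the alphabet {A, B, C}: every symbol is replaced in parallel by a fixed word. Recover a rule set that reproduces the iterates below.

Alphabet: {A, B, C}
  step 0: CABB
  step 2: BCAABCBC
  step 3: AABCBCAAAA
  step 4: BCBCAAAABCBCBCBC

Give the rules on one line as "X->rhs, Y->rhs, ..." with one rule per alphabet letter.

  step 3 ⇒ step 4: AABCBCAAAA ⇒ BC·BC·A·A·A·A·BC·BC·BC·BC
    A ↦ BC
    B ↦ A
    C ↦ A

A->BC, B->A, C->A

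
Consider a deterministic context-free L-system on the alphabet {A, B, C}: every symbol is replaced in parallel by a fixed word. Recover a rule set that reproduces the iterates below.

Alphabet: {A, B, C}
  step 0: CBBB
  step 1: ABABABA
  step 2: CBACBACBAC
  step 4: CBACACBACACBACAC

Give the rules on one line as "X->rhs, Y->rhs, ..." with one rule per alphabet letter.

A->C, B->BA, C->A

  step 1 ⇒ step 2: ABABABA ⇒ C·BA·C·BA·C·BA·C
    A ↦ C
    B ↦ BA
  step 0 ⇒ step 1: CBBB ⇒ A·BA·BA·BA
    C ↦ A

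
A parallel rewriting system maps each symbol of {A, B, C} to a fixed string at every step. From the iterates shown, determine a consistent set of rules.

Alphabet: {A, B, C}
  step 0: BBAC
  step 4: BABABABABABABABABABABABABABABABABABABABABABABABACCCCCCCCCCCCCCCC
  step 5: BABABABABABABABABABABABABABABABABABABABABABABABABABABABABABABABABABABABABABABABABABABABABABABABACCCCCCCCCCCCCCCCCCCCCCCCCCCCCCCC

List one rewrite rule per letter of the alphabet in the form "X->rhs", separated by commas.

A->BA, B->BA, C->CC

  step 4 ⇒ step 5: BABABABABABABABABABABABABABABABABABABABABABABABACCCCCCCCCCCCCCCC ⇒ BA·BA·BA·BA·BA·BA·BA·BA·BA·BA·BA·BA·BA·BA·BA·BA·BA·BA·BA·BA·BA·BA·BA·BA·BA·BA·BA·BA·BA·BA·BA·BA·BA·BA·BA·BA·BA·BA·BA·BA·BA·BA·BA·BA·BA·BA·BA·BA·CC·CC·CC·CC·CC·CC·CC·CC·CC·CC·CC·CC·CC·CC·CC·CC
    A ↦ BA
    B ↦ BA
    C ↦ CC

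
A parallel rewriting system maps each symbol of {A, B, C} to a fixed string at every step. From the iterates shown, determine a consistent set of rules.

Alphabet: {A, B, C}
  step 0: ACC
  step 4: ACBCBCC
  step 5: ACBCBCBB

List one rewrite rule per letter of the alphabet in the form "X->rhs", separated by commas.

  step 4 ⇒ step 5: ACBCBCC ⇒ AC·B·C·B·C·B·B
    A ↦ AC
    B ↦ C
    C ↦ B

A->AC, B->C, C->B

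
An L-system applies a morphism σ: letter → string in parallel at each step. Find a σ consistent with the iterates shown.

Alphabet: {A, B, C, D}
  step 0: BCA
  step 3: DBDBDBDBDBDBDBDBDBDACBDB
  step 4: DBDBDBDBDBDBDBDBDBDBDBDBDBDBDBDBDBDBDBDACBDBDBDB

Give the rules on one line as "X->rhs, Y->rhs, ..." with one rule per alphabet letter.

A->DAC, B->DB, C->B, D->DB

  step 3 ⇒ step 4: DBDBDBDBDBDBDBDBDBDACBDB ⇒ DB·DB·DB·DB·DB·DB·DB·DB·DB·DB·DB·DB·DB·DB·DB·DB·DB·DB·DB·DAC·B·DB·DB·DB
    A ↦ DAC
    B ↦ DB
    C ↦ B
    D ↦ DB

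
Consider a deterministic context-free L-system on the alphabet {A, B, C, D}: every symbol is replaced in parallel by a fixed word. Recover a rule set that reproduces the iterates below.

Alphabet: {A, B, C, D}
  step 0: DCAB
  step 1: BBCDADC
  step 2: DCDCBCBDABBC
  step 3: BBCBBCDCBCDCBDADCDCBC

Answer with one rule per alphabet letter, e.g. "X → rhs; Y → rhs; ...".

A->DA, B->DC, C->BC, D->B

  step 2 ⇒ step 3: DCDCBCBDABBC ⇒ B·BC·B·BC·DC·BC·DC·B·DA·DC·DC·BC
    A ↦ DA
    B ↦ DC
    C ↦ BC
    D ↦ B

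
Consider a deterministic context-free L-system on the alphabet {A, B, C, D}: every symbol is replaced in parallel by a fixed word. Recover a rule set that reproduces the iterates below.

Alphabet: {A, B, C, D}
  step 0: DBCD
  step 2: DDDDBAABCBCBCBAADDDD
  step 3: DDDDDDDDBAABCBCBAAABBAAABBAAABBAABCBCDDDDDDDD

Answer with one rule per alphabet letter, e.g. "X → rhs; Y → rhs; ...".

A->BC, B->BAA, C->AB, D->DD

  step 2 ⇒ step 3: DDDDBAABCBCBCBAADDDD ⇒ DD·DD·DD·DD·BAA·BC·BC·BAA·AB·BAA·AB·BAA·AB·BAA·BC·BC·DD·DD·DD·DD
    A ↦ BC
    B ↦ BAA
    C ↦ AB
    D ↦ DD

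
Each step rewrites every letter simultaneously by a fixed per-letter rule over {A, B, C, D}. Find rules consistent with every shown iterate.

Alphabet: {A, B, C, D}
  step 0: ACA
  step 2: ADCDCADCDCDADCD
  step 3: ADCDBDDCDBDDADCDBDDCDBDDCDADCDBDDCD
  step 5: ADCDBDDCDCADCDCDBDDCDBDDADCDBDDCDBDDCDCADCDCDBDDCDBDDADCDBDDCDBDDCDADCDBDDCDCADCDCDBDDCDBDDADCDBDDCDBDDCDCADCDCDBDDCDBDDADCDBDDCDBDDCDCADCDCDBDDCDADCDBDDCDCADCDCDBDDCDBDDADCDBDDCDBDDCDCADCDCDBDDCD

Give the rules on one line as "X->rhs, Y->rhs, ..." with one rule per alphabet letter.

A->AD, B->CAD, C->BDD, D->CD

  step 2 ⇒ step 3: ADCDCADCDCDADCD ⇒ AD·CD·BDD·CD·BDD·AD·CD·BDD·CD·BDD·CD·AD·CD·BDD·CD
    A ↦ AD
    C ↦ BDD
    D ↦ CD
    B ↦ CAD  (constrained at step 3)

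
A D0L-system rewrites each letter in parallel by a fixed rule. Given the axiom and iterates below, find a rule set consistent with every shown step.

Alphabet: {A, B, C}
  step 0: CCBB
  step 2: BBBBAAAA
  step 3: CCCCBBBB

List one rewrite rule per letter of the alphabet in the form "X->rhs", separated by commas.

A->B, B->C, C->AA

  step 2 ⇒ step 3: BBBBAAAA ⇒ C·C·C·C·B·B·B·B
    A ↦ B
    B ↦ C
    C ↦ AA  (constrained at step 0)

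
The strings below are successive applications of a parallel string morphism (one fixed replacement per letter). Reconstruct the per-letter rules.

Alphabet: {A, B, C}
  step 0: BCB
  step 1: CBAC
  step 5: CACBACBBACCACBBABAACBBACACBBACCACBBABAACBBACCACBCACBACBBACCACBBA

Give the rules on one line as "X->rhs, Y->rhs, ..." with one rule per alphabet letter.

A->ACB, B->C, C->BA

  step 0 ⇒ step 1: BCB ⇒ C·BA·C
    B ↦ C
    C ↦ BA
    A ↦ ACB  (constrained at step 1)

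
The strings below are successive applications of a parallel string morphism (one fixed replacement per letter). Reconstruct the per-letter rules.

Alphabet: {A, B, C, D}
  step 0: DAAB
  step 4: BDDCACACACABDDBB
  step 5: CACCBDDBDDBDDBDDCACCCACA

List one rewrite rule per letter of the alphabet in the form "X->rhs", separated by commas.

A->DD, B->CA, C->B, D->C

  step 4 ⇒ step 5: BDDCACACACABDDBB ⇒ CA·C·C·B·DD·B·DD·B·DD·B·DD·CA·C·C·CA·CA
    A ↦ DD
    B ↦ CA
    C ↦ B
    D ↦ C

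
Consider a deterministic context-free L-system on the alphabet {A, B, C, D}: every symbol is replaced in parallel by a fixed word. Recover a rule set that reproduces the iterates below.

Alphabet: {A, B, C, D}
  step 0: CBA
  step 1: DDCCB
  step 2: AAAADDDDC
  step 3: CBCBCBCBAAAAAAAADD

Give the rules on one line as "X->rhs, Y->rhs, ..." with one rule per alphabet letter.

A->CB, B->C, C->DD, D->AA

  step 2 ⇒ step 3: AAAADDDDC ⇒ CB·CB·CB·CB·AA·AA·AA·AA·DD
    A ↦ CB
    C ↦ DD
    D ↦ AA
  step 0 ⇒ step 1: CBA ⇒ DD·C·CB
    B ↦ C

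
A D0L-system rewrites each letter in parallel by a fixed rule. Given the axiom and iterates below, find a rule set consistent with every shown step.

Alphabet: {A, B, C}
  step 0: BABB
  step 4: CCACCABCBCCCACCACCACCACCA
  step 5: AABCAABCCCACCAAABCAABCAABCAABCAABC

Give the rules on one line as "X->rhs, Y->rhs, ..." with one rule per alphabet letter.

  step 4 ⇒ step 5: CCACCABCBCCCACCACCACCACCA ⇒ A·A·BC·A·A·BC·CC·A·CC·A·A·A·BC·A·A·BC·A·A·BC·A·A·BC·A·A·BC
    A ↦ BC
    B ↦ CC
    C ↦ A

A->BC, B->CC, C->A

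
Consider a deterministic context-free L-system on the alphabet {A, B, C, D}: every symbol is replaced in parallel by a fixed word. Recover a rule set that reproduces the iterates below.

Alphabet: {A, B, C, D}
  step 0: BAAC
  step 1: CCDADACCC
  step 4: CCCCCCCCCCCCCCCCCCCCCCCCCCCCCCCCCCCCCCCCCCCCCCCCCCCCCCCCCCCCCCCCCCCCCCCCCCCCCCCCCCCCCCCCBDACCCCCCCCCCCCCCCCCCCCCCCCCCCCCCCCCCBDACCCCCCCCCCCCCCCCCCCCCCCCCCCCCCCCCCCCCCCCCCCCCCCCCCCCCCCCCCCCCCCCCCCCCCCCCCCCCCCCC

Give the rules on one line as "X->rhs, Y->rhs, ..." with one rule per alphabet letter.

A->DA, B->CC, C->CCC, D->CCB

  step 0 ⇒ step 1: BAAC ⇒ CC·DA·DA·CCC
    A ↦ DA
    B ↦ CC
    C ↦ CCC
    D ↦ CCB  (constrained at step 1)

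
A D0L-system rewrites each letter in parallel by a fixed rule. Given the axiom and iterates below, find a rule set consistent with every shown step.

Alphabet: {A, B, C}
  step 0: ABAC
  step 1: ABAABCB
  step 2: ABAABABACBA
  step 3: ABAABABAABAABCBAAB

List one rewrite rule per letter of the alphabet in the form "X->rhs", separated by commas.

A->AB, B->A, C->CB

  step 2 ⇒ step 3: ABAABABACBA ⇒ AB·A·AB·AB·A·AB·A·AB·CB·A·AB
    A ↦ AB
    B ↦ A
    C ↦ CB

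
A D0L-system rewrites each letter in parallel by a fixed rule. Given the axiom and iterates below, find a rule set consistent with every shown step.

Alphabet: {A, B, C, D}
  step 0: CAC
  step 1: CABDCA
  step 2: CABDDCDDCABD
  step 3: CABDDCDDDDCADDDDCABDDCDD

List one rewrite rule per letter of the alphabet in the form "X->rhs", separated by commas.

A->BD, B->DC, C->CA, D->DD

  step 2 ⇒ step 3: CABDDCDDCABD ⇒ CA·BD·DC·DD·DD·CA·DD·DD·CA·BD·DC·DD
    A ↦ BD
    B ↦ DC
    C ↦ CA
    D ↦ DD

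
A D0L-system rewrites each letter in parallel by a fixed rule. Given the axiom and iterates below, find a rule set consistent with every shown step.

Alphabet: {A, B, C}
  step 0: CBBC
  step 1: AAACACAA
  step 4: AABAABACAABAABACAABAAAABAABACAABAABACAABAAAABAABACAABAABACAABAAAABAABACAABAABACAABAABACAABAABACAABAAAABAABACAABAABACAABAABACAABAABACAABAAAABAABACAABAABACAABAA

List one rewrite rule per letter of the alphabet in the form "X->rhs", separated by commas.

A->AAB, B->AC, C->AA

  step 0 ⇒ step 1: CBBC ⇒ AA·AC·AC·AA
    B ↦ AC
    C ↦ AA
    A ↦ AAB  (constrained at step 1)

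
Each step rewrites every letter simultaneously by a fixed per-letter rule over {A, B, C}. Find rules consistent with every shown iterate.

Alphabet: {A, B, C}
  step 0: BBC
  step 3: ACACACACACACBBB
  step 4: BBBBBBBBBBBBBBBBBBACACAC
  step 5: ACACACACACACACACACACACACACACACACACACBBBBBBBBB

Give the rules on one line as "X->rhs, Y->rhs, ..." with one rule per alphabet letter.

  step 4 ⇒ step 5: BBBBBBBBBBBBBBBBBBACACAC ⇒ AC·AC·AC·AC·AC·AC·AC·AC·AC·AC·AC·AC·AC·AC·AC·AC·AC·AC·BB·B·BB·B·BB·B
    A ↦ BB
    B ↦ AC
    C ↦ B

A->BB, B->AC, C->B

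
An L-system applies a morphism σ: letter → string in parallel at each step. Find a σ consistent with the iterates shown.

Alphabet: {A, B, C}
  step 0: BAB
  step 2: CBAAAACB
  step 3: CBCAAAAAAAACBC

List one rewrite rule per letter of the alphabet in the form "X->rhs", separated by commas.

A->AA, B->C, C->CB

  step 2 ⇒ step 3: CBAAAACB ⇒ CB·C·AA·AA·AA·AA·CB·C
    A ↦ AA
    B ↦ C
    C ↦ CB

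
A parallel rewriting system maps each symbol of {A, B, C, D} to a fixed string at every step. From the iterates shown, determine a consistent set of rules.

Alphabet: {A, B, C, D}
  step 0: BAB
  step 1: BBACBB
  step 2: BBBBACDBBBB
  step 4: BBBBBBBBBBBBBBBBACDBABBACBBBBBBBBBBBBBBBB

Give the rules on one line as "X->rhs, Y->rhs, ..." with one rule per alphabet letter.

A->AC, B->BB, C->D, D->BA

  step 1 ⇒ step 2: BBACBB ⇒ BB·BB·AC·D·BB·BB
    A ↦ AC
    B ↦ BB
    C ↦ D
    D ↦ BA  (constrained at step 2)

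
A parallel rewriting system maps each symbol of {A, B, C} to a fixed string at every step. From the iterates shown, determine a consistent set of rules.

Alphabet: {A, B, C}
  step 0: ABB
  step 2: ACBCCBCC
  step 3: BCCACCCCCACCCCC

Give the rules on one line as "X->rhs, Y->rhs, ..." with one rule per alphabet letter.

  step 2 ⇒ step 3: ACBCCBCC ⇒ B·CC·AC·CC·CC·AC·CC·CC
    A ↦ B
    B ↦ AC
    C ↦ CC

A->B, B->AC, C->CC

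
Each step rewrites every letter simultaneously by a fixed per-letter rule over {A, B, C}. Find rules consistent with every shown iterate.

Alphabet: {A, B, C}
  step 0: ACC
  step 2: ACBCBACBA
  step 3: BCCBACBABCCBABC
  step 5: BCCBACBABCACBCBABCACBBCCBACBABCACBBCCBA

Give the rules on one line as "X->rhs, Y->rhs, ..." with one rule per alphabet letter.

  step 2 ⇒ step 3: ACBCBACBA ⇒ BC·CB·A·CB·A·BC·CB·A·BC
    A ↦ BC
    B ↦ A
    C ↦ CB

A->BC, B->A, C->CB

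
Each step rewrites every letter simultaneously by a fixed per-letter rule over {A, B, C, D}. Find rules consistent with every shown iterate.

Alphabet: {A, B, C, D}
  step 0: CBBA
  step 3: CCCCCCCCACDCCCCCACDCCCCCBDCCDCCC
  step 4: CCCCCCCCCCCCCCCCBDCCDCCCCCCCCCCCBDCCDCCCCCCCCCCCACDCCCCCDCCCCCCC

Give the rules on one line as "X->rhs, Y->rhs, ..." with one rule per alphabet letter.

  step 3 ⇒ step 4: CCCCCCCCACDCCCCCACDCCCCCBDCCDCCC ⇒ CC·CC·CC·CC·CC·CC·CC·CC·BD·CC·DC·CC·CC·CC·CC·CC·BD·CC·DC·CC·CC·CC·CC·CC·AC·DC·CC·CC·DC·CC·CC·CC
    A ↦ BD
    B ↦ AC
    C ↦ CC
    D ↦ DC

A->BD, B->AC, C->CC, D->DC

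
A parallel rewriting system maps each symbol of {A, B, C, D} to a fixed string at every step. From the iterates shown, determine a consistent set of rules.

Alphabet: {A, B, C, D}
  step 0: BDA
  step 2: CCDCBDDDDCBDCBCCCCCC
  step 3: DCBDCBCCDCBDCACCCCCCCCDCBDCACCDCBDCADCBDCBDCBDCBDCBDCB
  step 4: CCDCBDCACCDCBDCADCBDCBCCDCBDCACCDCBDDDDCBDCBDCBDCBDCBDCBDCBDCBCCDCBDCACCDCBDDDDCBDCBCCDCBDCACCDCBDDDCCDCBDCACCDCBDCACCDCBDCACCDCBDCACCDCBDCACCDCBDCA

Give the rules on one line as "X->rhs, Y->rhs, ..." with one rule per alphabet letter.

  step 3 ⇒ step 4: DCBDCBCCDCBDCACCCCCCCCDCBDCACCDCBDCADCBDCBDCBDCBDCBDCB ⇒ CC·DCB·DCA·CC·DCB·DCA·DCB·DCB·CC·DCB·DCA·CC·DCB·DDD·DCB·DCB·DCB·DCB·DCB·DCB·DCB·DCB·CC·DCB·DCA·CC·DCB·DDD·DCB·DCB·CC·DCB·DCA·CC·DCB·DDD·CC·DCB·DCA·CC·DCB·DCA·CC·DCB·DCA·CC·DCB·DCA·CC·DCB·DCA·CC·DCB·DCA
    A ↦ DDD
    B ↦ DCA
    C ↦ DCB
    D ↦ CC

A->DDD, B->DCA, C->DCB, D->CC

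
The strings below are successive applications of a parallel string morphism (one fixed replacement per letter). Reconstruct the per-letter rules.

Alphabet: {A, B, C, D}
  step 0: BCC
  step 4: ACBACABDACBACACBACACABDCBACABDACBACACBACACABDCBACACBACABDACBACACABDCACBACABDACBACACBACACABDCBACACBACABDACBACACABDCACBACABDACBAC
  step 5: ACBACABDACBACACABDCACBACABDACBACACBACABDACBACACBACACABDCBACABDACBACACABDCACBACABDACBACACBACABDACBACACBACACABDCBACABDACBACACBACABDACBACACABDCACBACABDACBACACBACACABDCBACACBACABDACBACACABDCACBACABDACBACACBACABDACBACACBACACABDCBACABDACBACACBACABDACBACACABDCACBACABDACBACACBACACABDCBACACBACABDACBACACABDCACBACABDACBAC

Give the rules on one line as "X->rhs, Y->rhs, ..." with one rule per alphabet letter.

  step 4 ⇒ step 5: ACBACABDACBACACBACACABDCBACABDACBACACBACACABDCBACACBACABDACBACACABDCACBACABDACBACACBACACABDCBACACBACABDACBACACABDCACBACABDACBAC ⇒ AC·BAC·ABD·AC·BAC·AC·ABD·C·AC·BAC·ABD·AC·BAC·AC·BAC·ABD·AC·BAC·AC·BAC·AC·ABD·C·BAC·ABD·AC·BAC·AC·ABD·C·AC·BAC·ABD·AC·BAC·AC·BAC·ABD·AC·BAC·AC·BAC·AC·ABD·C·BAC·ABD·AC·BAC·AC·BAC·ABD·AC·BAC·AC·ABD·C·AC·BAC·ABD·AC·BAC·AC·BAC·AC·ABD·C·BAC·AC·BAC·ABD·AC·BAC·AC·ABD·C·AC·BAC·ABD·AC·BAC·AC·BAC·ABD·AC·BAC·AC·BAC·AC·ABD·C·BAC·ABD·AC·BAC·AC·BAC·ABD·AC·BAC·AC·ABD·C·AC·BAC·ABD·AC·BAC·AC·BAC·AC·ABD·C·BAC·AC·BAC·ABD·AC·BAC·AC·ABD·C·AC·BAC·ABD·AC·BAC
    A ↦ AC
    B ↦ ABD
    C ↦ BAC
    D ↦ C

A->AC, B->ABD, C->BAC, D->C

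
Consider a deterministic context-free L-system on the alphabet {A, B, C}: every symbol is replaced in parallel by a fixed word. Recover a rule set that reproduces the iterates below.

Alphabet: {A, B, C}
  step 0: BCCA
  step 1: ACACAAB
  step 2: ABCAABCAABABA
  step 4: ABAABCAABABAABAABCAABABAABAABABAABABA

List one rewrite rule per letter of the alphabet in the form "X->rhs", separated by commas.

A->AB, B->A, C->CA

  step 1 ⇒ step 2: ACACAAB ⇒ AB·CA·AB·CA·AB·AB·A
    A ↦ AB
    B ↦ A
    C ↦ CA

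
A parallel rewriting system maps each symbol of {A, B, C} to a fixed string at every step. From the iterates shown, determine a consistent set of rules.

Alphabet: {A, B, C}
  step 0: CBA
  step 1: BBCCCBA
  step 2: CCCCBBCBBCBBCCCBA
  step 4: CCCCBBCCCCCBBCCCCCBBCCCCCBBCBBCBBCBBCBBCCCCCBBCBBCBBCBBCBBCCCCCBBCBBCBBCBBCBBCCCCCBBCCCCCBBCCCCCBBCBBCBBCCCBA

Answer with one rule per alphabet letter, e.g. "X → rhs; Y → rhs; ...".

  step 1 ⇒ step 2: BBCCCBA ⇒ CC·CC·BBC·BBC·BBC·CC·BA
    A ↦ BA
    B ↦ CC
    C ↦ BBC

A->BA, B->CC, C->BBC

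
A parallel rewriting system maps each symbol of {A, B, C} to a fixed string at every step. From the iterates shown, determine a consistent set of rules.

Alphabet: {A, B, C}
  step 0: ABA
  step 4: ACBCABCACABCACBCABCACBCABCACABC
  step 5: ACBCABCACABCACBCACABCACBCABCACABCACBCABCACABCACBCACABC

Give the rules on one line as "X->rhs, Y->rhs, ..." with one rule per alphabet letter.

  step 4 ⇒ step 5: ACBCABCACABCACBCABCACBCABCACABC ⇒ AC·BC·A·BC·AC·A·BC·AC·BC·AC·A·BC·AC·BC·A·BC·AC·A·BC·AC·BC·A·BC·AC·A·BC·AC·BC·AC·A·BC
    A ↦ AC
    B ↦ A
    C ↦ BC

A->AC, B->A, C->BC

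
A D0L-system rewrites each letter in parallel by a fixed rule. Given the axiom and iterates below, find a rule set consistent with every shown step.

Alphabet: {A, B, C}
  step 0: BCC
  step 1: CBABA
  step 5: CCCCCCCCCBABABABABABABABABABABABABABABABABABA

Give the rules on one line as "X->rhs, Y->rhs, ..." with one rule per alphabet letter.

  step 0 ⇒ step 1: BCC ⇒ C·BA·BA
    B ↦ C
    C ↦ BA
    A ↦ CC  (constrained at step 1)

A->CC, B->C, C->BA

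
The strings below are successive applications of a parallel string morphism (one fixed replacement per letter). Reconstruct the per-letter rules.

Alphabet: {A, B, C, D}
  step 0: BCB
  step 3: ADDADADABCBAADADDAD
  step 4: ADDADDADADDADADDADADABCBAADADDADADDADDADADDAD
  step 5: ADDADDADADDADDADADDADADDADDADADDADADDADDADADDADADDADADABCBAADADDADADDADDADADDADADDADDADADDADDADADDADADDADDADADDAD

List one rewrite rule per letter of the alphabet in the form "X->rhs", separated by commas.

  step 4 ⇒ step 5: ADDADDADADDADADDADADABCBAADADDADADDADDADADDAD ⇒ AD·DAD·DAD·AD·DAD·DAD·AD·DAD·AD·DAD·DAD·AD·DAD·AD·DAD·DAD·AD·DAD·AD·DAD·AD·A·BCB·A·AD·AD·DAD·AD·DAD·DAD·AD·DAD·AD·DAD·DAD·AD·DAD·DAD·AD·DAD·AD·DAD·DAD·AD·DAD
    A ↦ AD
    B ↦ A
    C ↦ BCB
    D ↦ DAD

A->AD, B->A, C->BCB, D->DAD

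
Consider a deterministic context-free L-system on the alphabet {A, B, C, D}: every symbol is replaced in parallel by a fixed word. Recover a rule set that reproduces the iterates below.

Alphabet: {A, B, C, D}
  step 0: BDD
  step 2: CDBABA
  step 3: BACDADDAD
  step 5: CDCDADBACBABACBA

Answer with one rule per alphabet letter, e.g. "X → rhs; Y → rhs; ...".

A->D, B->DA, C->BA, D->C

  step 2 ⇒ step 3: CDBABA ⇒ BA·C·DA·D·DA·D
    A ↦ D
    B ↦ DA
    C ↦ BA
    D ↦ C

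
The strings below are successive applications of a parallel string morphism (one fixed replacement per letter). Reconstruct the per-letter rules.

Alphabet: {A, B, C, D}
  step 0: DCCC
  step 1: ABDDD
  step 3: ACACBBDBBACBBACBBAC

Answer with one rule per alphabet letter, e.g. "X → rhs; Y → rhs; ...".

A->BB, B->AC, C->D, D->AB

  step 0 ⇒ step 1: DCCC ⇒ AB·D·D·D
    C ↦ D
    D ↦ AB
    A ↦ BB  (constrained at step 1)
    B ↦ AC  (constrained at step 1)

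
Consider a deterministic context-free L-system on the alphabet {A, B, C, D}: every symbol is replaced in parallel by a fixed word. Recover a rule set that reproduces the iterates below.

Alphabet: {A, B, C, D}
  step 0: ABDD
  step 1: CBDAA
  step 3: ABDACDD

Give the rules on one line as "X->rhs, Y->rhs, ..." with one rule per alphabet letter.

A->C, B->BD, C->D, D->A

  step 0 ⇒ step 1: ABDD ⇒ C·BD·A·A
    A ↦ C
    B ↦ BD
    D ↦ A
    C ↦ D  (constrained at step 1)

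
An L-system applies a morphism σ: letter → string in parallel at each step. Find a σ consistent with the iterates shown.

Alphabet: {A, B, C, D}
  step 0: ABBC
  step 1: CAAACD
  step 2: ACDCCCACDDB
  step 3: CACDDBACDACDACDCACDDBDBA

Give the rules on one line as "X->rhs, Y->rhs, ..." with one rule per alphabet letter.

A->C, B->A, C->ACD, D->DB

  step 2 ⇒ step 3: ACDCCCACDDB ⇒ C·ACD·DB·ACD·ACD·ACD·C·ACD·DB·DB·A
    A ↦ C
    B ↦ A
    C ↦ ACD
    D ↦ DB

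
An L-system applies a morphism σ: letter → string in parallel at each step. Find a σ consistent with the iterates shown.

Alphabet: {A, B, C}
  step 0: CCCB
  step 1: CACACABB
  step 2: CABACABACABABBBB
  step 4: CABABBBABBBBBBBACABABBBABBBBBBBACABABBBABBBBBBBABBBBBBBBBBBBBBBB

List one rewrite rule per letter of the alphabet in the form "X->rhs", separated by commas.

  step 1 ⇒ step 2: CACACABB ⇒ CA·BA·CA·BA·CA·BA·BB·BB
    A ↦ BA
    B ↦ BB
    C ↦ CA

A->BA, B->BB, C->CA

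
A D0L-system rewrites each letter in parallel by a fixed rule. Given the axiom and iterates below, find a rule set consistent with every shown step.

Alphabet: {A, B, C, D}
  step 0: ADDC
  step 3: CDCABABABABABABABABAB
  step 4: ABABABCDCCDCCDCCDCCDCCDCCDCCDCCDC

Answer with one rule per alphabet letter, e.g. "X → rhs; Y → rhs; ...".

A->C, B->DC, C->AB, D->AB

  step 3 ⇒ step 4: CDCABABABABABABABABAB ⇒ AB·AB·AB·C·DC·C·DC·C·DC·C·DC·C·DC·C·DC·C·DC·C·DC·C·DC
    A ↦ C
    B ↦ DC
    C ↦ AB
    D ↦ AB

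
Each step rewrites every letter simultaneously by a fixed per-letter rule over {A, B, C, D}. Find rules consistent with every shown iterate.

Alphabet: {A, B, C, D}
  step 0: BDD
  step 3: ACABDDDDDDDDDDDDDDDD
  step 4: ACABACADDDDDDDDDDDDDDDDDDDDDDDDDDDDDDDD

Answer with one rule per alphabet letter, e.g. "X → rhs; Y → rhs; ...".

A->AC, B->A, C->AB, D->DD

  step 3 ⇒ step 4: ACABDDDDDDDDDDDDDDDD ⇒ AC·AB·AC·A·DD·DD·DD·DD·DD·DD·DD·DD·DD·DD·DD·DD·DD·DD·DD·DD
    A ↦ AC
    B ↦ A
    C ↦ AB
    D ↦ DD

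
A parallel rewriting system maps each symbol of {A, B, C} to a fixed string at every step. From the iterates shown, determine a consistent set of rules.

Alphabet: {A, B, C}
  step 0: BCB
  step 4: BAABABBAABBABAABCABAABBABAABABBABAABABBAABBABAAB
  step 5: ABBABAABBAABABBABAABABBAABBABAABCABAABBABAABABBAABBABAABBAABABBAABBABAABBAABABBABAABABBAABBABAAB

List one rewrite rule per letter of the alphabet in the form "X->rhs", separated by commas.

  step 4 ⇒ step 5: BAABABBAABBABAABCABAABBABAABABBABAABABBAABBABAAB ⇒ AB·BA·BA·AB·BA·AB·AB·BA·BA·AB·AB·BA·AB·BA·BA·AB·CA·BA·AB·BA·BA·AB·AB·BA·AB·BA·BA·AB·BA·AB·AB·BA·AB·BA·BA·AB·BA·AB·AB·BA·BA·AB·AB·BA·AB·BA·BA·AB
    A ↦ BA
    B ↦ AB
    C ↦ CA

A->BA, B->AB, C->CA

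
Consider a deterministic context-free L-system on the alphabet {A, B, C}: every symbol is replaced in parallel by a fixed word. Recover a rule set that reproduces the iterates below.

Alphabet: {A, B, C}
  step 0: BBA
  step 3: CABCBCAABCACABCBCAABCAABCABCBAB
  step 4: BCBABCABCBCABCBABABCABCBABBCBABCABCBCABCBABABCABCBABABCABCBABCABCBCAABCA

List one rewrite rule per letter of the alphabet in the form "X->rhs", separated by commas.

A->AB, B->CA, C->BCB

  step 3 ⇒ step 4: CABCBCAABCACABCBCAABCAABCABCBAB ⇒ BCB·AB·CA·BCB·CA·BCB·AB·AB·CA·BCB·AB·BCB·AB·CA·BCB·CA·BCB·AB·AB·CA·BCB·AB·AB·CA·BCB·AB·CA·BCB·CA·AB·CA
    A ↦ AB
    B ↦ CA
    C ↦ BCB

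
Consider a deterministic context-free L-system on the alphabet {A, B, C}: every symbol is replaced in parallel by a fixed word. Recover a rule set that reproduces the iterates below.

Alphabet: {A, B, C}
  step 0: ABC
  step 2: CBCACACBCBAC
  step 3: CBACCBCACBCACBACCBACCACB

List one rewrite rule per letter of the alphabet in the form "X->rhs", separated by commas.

A->CA, B->AC, C->CB

  step 2 ⇒ step 3: CBCACACBCBAC ⇒ CB·AC·CB·CA·CB·CA·CB·AC·CB·AC·CA·CB
    A ↦ CA
    B ↦ AC
    C ↦ CB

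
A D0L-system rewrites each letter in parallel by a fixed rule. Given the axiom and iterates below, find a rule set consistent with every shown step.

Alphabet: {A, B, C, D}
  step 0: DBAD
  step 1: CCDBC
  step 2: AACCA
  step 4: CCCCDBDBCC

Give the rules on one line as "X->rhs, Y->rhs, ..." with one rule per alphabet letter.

  step 1 ⇒ step 2: CCDBC ⇒ A·A·C·C·A
    B ↦ C
    C ↦ A
    D ↦ C
  step 0 ⇒ step 1: DBAD ⇒ C·C·DB·C
    A ↦ DB

A->DB, B->C, C->A, D->C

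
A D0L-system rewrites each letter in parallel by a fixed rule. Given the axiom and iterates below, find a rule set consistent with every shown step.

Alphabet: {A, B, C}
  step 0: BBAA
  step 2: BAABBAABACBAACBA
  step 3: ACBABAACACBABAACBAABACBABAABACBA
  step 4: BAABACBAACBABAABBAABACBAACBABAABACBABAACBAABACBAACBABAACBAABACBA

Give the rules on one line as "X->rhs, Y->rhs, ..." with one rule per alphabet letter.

  step 3 ⇒ step 4: ACBABAACACBABAACBAABACBABAABACBA ⇒ BA·AB·AC·BA·AC·BA·BA·AB·BA·AB·AC·BA·AC·BA·BA·AB·AC·BA·BA·AC·BA·AB·AC·BA·AC·BA·BA·AC·BA·AB·AC·BA
    A ↦ BA
    B ↦ AC
    C ↦ AB

A->BA, B->AC, C->AB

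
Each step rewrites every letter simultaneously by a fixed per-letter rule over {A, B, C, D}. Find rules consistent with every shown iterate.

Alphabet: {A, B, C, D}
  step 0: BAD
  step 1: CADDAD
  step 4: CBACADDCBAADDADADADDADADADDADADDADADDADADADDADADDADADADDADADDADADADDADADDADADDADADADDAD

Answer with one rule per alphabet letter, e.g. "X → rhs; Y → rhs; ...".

A->ADD, B->C, C->CBA, D->AD

  step 0 ⇒ step 1: BAD ⇒ C·ADD·AD
    A ↦ ADD
    B ↦ C
    D ↦ AD
    C ↦ CBA  (constrained at step 1)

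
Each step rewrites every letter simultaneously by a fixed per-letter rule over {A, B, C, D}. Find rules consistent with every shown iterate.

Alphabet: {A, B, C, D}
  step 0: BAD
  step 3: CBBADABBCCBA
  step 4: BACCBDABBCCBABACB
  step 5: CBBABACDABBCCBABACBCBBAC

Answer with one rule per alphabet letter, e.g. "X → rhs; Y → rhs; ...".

A->B, B->C, C->BA, D->DAB

  step 4 ⇒ step 5: BACCBDABBCCBABACB ⇒ C·B·BA·BA·C·DAB·B·C·C·BA·BA·C·B·C·B·BA·C
    A ↦ B
    B ↦ C
    C ↦ BA
    D ↦ DAB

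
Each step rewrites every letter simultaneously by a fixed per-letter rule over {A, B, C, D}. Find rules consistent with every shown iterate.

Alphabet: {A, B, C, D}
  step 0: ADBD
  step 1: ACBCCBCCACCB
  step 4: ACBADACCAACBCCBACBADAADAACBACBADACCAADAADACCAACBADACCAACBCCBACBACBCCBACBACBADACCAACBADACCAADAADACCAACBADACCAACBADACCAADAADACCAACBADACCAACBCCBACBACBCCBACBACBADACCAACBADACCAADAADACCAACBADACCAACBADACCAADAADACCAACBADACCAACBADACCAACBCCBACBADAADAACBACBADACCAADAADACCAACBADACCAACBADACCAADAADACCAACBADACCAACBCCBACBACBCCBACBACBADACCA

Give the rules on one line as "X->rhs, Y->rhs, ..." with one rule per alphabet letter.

A->ACB, B->CCA, C->ADA, D->CCB

  step 0 ⇒ step 1: ADBD ⇒ ACB·CCB·CCA·CCB
    A ↦ ACB
    B ↦ CCA
    D ↦ CCB
    C ↦ ADA  (constrained at step 1)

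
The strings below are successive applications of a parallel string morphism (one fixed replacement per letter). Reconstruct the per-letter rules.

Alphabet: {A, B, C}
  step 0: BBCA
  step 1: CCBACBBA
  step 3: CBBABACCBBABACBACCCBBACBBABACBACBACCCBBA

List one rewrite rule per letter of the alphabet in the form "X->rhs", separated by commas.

  step 0 ⇒ step 1: BBCA ⇒ C·C·BAC·BBA
    A ↦ BBA
    B ↦ C
    C ↦ BAC

A->BBA, B->C, C->BAC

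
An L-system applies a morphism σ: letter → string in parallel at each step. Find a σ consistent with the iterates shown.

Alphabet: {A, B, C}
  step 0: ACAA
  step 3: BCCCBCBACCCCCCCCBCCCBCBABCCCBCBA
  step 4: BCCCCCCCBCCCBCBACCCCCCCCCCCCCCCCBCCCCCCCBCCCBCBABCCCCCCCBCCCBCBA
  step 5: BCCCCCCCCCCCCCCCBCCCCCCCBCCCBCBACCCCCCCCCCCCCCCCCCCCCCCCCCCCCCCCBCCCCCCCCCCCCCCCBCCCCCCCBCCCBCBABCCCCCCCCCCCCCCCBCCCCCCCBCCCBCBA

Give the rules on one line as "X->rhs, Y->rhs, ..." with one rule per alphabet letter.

A->BA, B->BC, C->CC

  step 4 ⇒ step 5: BCCCCCCCBCCCBCBACCCCCCCCCCCCCCCCBCCCCCCCBCCCBCBABCCCCCCCBCCCBCBA ⇒ BC·CC·CC·CC·CC·CC·CC·CC·BC·CC·CC·CC·BC·CC·BC·BA·CC·CC·CC·CC·CC·CC·CC·CC·CC·CC·CC·CC·CC·CC·CC·CC·BC·CC·CC·CC·CC·CC·CC·CC·BC·CC·CC·CC·BC·CC·BC·BA·BC·CC·CC·CC·CC·CC·CC·CC·BC·CC·CC·CC·BC·CC·BC·BA
    A ↦ BA
    B ↦ BC
    C ↦ CC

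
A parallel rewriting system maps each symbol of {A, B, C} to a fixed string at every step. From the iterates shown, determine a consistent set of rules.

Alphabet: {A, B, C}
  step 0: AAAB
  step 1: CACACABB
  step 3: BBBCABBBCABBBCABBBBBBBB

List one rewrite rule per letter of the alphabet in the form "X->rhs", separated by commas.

  step 0 ⇒ step 1: AAAB ⇒ CA·CA·CA·BB
    A ↦ CA
    B ↦ BB
    C ↦ B  (constrained at step 1)

A->CA, B->BB, C->B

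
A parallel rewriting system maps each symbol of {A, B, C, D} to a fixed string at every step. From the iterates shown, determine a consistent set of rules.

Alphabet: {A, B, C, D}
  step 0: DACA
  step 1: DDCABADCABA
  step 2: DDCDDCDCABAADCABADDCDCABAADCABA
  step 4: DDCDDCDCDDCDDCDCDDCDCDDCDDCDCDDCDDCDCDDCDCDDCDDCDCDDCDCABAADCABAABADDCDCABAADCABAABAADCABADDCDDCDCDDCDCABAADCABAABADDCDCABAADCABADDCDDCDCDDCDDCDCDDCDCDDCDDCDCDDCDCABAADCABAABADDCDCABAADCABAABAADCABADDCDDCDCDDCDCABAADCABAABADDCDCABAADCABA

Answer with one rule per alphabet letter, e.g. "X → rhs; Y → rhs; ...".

  step 1 ⇒ step 2: DDCABADCABA ⇒ DDC·DDC·DC·ABA·ADC·ABA·DDC·DC·ABA·ADC·ABA
    A ↦ ABA
    B ↦ ADC
    C ↦ DC
    D ↦ DDC

A->ABA, B->ADC, C->DC, D->DDC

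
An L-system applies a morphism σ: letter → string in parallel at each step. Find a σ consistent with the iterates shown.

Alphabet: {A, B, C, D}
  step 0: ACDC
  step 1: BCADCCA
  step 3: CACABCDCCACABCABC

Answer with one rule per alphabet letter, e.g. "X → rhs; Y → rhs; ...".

  step 0 ⇒ step 1: ACDC ⇒ B·CA·DC·CA
    A ↦ B
    C ↦ CA
    D ↦ DC
    B ↦ C  (constrained at step 1)

A->B, B->C, C->CA, D->DC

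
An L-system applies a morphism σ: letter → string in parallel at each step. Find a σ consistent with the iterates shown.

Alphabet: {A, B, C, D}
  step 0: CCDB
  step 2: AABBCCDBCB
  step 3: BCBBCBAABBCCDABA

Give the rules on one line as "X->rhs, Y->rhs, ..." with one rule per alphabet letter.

  step 2 ⇒ step 3: AABBCCDBCB ⇒ BCB·BCB·A·A·B·B·CCD·A·B·A
    A ↦ BCB
    B ↦ A
    C ↦ B
    D ↦ CCD

A->BCB, B->A, C->B, D->CCD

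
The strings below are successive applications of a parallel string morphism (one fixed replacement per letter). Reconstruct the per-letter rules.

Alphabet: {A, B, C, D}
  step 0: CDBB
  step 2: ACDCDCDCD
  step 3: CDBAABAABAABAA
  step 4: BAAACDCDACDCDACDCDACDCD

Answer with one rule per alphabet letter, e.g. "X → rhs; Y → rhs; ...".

A->CD, B->A, C->B, D->AA

  step 3 ⇒ step 4: CDBAABAABAABAA ⇒ B·AA·A·CD·CD·A·CD·CD·A·CD·CD·A·CD·CD
    A ↦ CD
    B ↦ A
    C ↦ B
    D ↦ AA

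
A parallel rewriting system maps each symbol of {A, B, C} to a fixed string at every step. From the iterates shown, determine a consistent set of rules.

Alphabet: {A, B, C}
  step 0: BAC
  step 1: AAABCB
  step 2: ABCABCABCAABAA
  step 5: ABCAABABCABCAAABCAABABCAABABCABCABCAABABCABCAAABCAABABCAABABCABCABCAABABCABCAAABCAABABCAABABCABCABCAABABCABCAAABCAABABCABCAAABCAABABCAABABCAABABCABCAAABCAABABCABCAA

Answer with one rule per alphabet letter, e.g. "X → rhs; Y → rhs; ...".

  step 1 ⇒ step 2: AAABCB ⇒ ABC·ABC·ABC·AA·B·AA
    A ↦ ABC
    B ↦ AA
    C ↦ B

A->ABC, B->AA, C->B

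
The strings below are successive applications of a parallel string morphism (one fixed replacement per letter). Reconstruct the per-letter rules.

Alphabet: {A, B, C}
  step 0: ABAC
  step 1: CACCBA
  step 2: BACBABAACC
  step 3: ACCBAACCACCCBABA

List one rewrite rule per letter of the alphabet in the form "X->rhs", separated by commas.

A->C, B->AC, C->BA

  step 2 ⇒ step 3: BACBABAACC ⇒ AC·C·BA·AC·C·AC·C·C·BA·BA
    A ↦ C
    B ↦ AC
    C ↦ BA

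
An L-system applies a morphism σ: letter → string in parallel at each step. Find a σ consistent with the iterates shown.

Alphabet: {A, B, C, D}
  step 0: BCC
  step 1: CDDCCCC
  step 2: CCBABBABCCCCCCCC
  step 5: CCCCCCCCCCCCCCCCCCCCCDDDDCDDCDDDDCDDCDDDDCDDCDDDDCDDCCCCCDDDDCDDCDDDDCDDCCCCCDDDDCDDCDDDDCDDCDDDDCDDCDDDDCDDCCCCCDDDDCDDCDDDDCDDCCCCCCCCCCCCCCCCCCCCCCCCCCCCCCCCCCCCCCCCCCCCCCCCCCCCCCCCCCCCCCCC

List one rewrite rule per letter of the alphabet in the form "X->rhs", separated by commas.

A->DD, B->CDD, C->CC, D->BAB

  step 1 ⇒ step 2: CDDCCCC ⇒ CC·BAB·BAB·CC·CC·CC·CC
    C ↦ CC
    D ↦ BAB
    A ↦ DD  (constrained at step 2)
  step 0 ⇒ step 1: BCC ⇒ CDD·CC·CC
    B ↦ CDD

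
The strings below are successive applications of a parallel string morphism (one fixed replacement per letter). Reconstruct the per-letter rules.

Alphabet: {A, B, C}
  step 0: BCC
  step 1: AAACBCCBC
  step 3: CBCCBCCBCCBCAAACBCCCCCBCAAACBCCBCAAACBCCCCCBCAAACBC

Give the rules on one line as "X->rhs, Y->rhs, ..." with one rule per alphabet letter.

  step 0 ⇒ step 1: BCC ⇒ AAA·CBC·CBC
    B ↦ AAA
    C ↦ CBC
    A ↦ C  (constrained at step 1)

A->C, B->AAA, C->CBC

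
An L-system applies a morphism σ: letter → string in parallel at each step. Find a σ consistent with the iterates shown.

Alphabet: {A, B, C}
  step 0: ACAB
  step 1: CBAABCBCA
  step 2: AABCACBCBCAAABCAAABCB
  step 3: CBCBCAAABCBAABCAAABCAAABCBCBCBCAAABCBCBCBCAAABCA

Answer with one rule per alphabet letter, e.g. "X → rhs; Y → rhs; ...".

  step 2 ⇒ step 3: AABCACBCBCAAABCAAABCB ⇒ CB·CB·CA·AAB·CB·AAB·CA·AAB·CA·AAB·CB·CB·CB·CA·AAB·CB·CB·CB·CA·AAB·CA
    A ↦ CB
    B ↦ CA
    C ↦ AAB

A->CB, B->CA, C->AAB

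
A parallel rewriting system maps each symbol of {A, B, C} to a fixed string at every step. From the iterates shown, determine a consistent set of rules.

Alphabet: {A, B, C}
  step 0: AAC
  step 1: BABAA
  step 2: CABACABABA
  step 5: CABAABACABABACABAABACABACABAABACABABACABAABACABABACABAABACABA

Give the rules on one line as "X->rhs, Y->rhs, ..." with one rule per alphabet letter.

A->BA, B->CA, C->A

  step 1 ⇒ step 2: BABAA ⇒ CA·BA·CA·BA·BA
    A ↦ BA
    B ↦ CA
  step 0 ⇒ step 1: AAC ⇒ BA·BA·A
    C ↦ A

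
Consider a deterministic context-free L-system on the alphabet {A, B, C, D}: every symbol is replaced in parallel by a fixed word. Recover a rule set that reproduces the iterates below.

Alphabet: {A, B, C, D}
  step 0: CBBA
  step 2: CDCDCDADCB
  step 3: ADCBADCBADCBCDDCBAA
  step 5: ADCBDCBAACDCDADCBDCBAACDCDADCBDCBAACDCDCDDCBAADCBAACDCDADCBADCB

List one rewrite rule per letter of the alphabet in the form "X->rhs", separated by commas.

  step 2 ⇒ step 3: CDCDCDADCB ⇒ A·DCB·A·DCB·A·DCB·CD·DCB·A·A
    A ↦ CD
    B ↦ A
    C ↦ A
    D ↦ DCB

A->CD, B->A, C->A, D->DCB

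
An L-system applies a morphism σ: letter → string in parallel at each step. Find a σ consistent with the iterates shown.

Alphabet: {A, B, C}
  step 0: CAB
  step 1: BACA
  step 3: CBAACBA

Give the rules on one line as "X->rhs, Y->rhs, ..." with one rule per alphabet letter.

  step 0 ⇒ step 1: CAB ⇒ BA·C·A
    A ↦ C
    B ↦ A
    C ↦ BA

A->C, B->A, C->BA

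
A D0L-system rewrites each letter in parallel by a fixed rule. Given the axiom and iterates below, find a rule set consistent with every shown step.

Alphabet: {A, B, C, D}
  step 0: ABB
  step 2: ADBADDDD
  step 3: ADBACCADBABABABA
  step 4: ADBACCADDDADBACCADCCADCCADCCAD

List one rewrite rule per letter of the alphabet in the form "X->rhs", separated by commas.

  step 3 ⇒ step 4: ADBACCADBABABABA ⇒ AD·BA·CC·AD·D·D·AD·BA·CC·AD·CC·AD·CC·AD·CC·AD
    A ↦ AD
    B ↦ CC
    C ↦ D
    D ↦ BA

A->AD, B->CC, C->D, D->BA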